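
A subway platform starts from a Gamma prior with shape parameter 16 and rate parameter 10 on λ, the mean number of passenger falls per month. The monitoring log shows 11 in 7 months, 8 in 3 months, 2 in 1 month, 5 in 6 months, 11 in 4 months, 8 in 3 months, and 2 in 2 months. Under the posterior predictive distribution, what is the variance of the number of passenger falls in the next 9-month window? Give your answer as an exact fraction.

315/16

Total count: 11 + 8 + 2 + 5 + 11 + 8 + 2 = 47.
Total exposure: 7 + 3 + 1 + 6 + 4 + 3 + 2 = 26 months.
By Gamma–Poisson conjugacy, the posterior is Gamma(α + Σx, β + Σt) = Gamma(16 + 47, 10 + 26) = Gamma(63, 36).
The posterior predictive for a window of length T is Negative Binomial with variance T·α'·(β'+T)/β'² = 9·63·45/1296 = 315/16.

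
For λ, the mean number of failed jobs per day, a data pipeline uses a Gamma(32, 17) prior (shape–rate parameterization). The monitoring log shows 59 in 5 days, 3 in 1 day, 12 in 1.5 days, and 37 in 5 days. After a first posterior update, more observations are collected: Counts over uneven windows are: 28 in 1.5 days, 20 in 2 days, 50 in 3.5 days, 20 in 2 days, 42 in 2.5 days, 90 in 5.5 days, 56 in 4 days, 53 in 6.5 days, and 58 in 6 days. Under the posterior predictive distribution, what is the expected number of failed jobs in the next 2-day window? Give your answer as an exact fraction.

Total count: 59 + 3 + 12 + 37 = 111.
Total exposure: 5 + 1 + 1.5 + 5 = 12.5 days.
After the first batch: Gamma(32 + 111, 17 + 12.5) = Gamma(143, 59/2).
Total count: 28 + 20 + 50 + 20 + 42 + 90 + 56 + 53 + 58 = 417.
Total exposure: 1.5 + 2 + 3.5 + 2 + 2.5 + 5.5 + 4 + 6.5 + 6 = 33.5 days.
After the second batch: Gamma(143 + 417, 59/2 + 33.5) = Gamma(560, 63).
Predictive mean over a 2-day window = T·E[λ|data] = 2·560/63 = 160/9.

160/9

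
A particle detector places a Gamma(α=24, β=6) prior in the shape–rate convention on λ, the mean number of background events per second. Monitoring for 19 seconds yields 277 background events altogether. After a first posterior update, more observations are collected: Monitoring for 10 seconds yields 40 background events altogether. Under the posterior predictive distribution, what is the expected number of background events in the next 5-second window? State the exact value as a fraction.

341/7

Total count 277 over total exposure 19 seconds.
After the first batch: Gamma(24 + 277, 6 + 19) = Gamma(301, 25).
Total count 40 over total exposure 10 seconds.
After the second batch: Gamma(301 + 40, 25 + 10) = Gamma(341, 35).
Predictive mean over a 5-second window = T·E[λ|data] = 5·341/35 = 341/7.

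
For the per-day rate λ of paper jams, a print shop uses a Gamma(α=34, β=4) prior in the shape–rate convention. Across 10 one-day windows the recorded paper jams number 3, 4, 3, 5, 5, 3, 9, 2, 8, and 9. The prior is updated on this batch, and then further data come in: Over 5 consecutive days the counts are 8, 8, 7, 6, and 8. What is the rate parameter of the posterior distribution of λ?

Total count: 3 + 4 + 3 + 5 + 5 + 3 + 9 + 2 + 8 + 9 = 51.
Total exposure: 10 days.
After the first batch: Gamma(34 + 51, 4 + 10) = Gamma(85, 14).
Total count: 8 + 8 + 7 + 6 + 8 = 37.
Total exposure: 5 days.
After the second batch: Gamma(85 + 37, 14 + 5) = Gamma(122, 19).

19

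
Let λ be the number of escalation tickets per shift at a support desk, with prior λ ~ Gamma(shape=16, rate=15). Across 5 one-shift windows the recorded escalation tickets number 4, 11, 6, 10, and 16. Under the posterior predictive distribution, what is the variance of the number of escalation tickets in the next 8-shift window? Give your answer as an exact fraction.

Total count: 4 + 11 + 6 + 10 + 16 = 47.
Total exposure: 5 shifts.
By Gamma–Poisson conjugacy, the posterior is Gamma(α + Σx, β + Σt) = Gamma(16 + 47, 15 + 5) = Gamma(63, 20).
The posterior predictive for a window of length T is Negative Binomial with variance T·α'·(β'+T)/β'² = 8·63·28/400 = 882/25.

882/25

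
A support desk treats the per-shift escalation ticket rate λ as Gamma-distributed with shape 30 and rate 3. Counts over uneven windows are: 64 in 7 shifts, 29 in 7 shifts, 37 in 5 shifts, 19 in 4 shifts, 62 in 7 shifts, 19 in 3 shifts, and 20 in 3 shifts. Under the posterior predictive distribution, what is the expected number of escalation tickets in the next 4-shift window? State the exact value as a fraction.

Total count: 64 + 29 + 37 + 19 + 62 + 19 + 20 = 250.
Total exposure: 7 + 7 + 5 + 4 + 7 + 3 + 3 = 36 shifts.
Conjugate update: add total count to the shape and total exposure to the rate, giving Gamma(280, 39).
Predictive mean over a 4-shift window = T·E[λ|data] = 4·280/39 = 1120/39.

1120/39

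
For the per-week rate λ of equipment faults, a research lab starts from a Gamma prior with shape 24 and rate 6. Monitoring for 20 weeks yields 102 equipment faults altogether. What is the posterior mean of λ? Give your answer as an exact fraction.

63/13

Total count 102 over total exposure 20 weeks.
The Gamma prior is conjugate for the Poisson rate, so λ | data ~ Gamma(24+102, 6+20) = Gamma(126, 26).
Posterior mean = α'/β' = 126/26 = 63/13.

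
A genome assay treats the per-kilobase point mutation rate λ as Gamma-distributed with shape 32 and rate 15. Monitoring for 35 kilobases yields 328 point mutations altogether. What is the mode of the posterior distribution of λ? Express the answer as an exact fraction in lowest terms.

359/50

Total count 328 over total exposure 35 kilobases.
Conjugate update: add total count to the shape and total exposure to the rate, giving Gamma(360, 50).
Posterior mode = (α'−1)/β' = 359/50.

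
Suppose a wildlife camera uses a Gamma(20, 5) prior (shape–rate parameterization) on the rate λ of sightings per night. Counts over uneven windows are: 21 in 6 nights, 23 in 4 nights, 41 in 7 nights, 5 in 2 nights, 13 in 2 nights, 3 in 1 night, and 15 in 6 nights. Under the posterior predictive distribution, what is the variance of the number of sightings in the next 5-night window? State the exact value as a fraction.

8930/363

Total count: 21 + 23 + 41 + 5 + 13 + 3 + 15 = 121.
Total exposure: 6 + 4 + 7 + 2 + 2 + 1 + 6 = 28 nights.
Conjugate update: add total count to the shape and total exposure to the rate, giving Gamma(141, 33).
The posterior predictive for a window of length T is Negative Binomial with variance T·α'·(β'+T)/β'² = 5·141·38/1089 = 8930/363.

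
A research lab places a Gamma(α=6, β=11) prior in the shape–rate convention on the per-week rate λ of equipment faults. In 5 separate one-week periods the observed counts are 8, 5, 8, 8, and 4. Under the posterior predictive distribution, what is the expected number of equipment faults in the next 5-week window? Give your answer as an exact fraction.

195/16

Total count: 8 + 5 + 8 + 8 + 4 = 33.
Total exposure: 5 weeks.
Gamma(α, β) with Poisson data over total exposure Σt gives posterior Gamma(α+Σx, β+Σt) = Gamma(39, 16).
Predictive mean over a 5-week window = T·E[λ|data] = 5·39/16 = 195/16.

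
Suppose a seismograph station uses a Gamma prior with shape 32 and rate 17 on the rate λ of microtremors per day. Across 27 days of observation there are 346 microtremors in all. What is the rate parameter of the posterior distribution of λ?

Total count 346 over total exposure 27 days.
By Gamma–Poisson conjugacy, the posterior is Gamma(α + Σx, β + Σt) = Gamma(32 + 346, 17 + 27) = Gamma(378, 44).

44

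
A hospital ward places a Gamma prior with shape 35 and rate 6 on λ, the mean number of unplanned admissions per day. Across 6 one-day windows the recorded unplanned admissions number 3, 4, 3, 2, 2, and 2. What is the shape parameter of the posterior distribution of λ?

Total count: 3 + 4 + 3 + 2 + 2 + 2 = 16.
Total exposure: 6 days.
Conjugate update: add total count to the shape and total exposure to the rate, giving Gamma(51, 12).

51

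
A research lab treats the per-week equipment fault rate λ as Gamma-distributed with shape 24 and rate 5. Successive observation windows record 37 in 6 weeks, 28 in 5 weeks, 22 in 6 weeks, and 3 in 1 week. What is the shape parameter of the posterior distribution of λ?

114

Total count: 37 + 28 + 22 + 3 = 90.
Total exposure: 6 + 5 + 6 + 1 = 18 weeks.
The Gamma prior is conjugate for the Poisson rate, so λ | data ~ Gamma(24+90, 5+18) = Gamma(114, 23).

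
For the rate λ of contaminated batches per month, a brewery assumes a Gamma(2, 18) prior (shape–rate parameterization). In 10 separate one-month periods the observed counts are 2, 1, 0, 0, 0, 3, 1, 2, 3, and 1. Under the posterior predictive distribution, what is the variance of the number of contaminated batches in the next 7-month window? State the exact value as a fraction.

75/16

Total count: 2 + 1 + 0 + 0 + 0 + 3 + 1 + 2 + 3 + 1 = 13.
Total exposure: 10 months.
Conjugate update: add total count to the shape and total exposure to the rate, giving Gamma(15, 28).
The posterior predictive for a window of length T is Negative Binomial with variance T·α'·(β'+T)/β'² = 7·15·35/784 = 75/16.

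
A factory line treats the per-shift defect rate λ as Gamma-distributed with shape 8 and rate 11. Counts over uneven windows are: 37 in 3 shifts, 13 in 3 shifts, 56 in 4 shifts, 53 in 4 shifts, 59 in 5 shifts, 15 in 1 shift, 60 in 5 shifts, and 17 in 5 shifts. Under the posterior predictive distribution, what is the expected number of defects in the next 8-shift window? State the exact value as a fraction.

Total count: 37 + 13 + 56 + 53 + 59 + 15 + 60 + 17 = 310.
Total exposure: 3 + 3 + 4 + 4 + 5 + 1 + 5 + 5 = 30 shifts.
By Gamma–Poisson conjugacy, the posterior is Gamma(α + Σx, β + Σt) = Gamma(8 + 310, 11 + 30) = Gamma(318, 41).
Predictive mean over an 8-shift window = T·E[λ|data] = 8·318/41 = 2544/41.

2544/41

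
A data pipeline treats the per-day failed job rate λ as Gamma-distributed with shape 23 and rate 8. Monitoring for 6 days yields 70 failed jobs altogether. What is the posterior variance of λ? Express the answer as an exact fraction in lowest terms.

Total count 70 over total exposure 6 days.
Conjugate update: add total count to the shape and total exposure to the rate, giving Gamma(93, 14).
Posterior variance = α'/β'² = 93/196.

93/196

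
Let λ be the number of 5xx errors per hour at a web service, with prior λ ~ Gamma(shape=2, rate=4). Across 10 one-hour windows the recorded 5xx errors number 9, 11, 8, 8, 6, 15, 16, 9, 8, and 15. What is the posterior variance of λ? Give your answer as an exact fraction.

107/196

Total count: 9 + 11 + 8 + 8 + 6 + 15 + 16 + 9 + 8 + 15 = 105.
Total exposure: 10 hours.
Posterior: α' = 2 + 105 = 107, β' = 4 + 10 = 14.
Posterior variance = α'/β'² = 107/196.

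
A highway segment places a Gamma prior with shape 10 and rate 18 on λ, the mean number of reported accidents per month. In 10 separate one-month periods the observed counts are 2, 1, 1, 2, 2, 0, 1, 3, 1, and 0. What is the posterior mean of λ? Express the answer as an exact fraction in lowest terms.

Total count: 2 + 1 + 1 + 2 + 2 + 0 + 1 + 3 + 1 + 0 = 13.
Total exposure: 10 months.
Gamma(α, β) with Poisson data over total exposure Σt gives posterior Gamma(α+Σx, β+Σt) = Gamma(23, 28).
Posterior mean = α'/β' = 23/28.

23/28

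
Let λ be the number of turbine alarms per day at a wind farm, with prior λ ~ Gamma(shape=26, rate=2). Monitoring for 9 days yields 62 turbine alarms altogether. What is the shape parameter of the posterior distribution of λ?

88

Total count 62 over total exposure 9 days.
Gamma(α, β) with Poisson data over total exposure Σt gives posterior Gamma(α+Σx, β+Σt) = Gamma(88, 11).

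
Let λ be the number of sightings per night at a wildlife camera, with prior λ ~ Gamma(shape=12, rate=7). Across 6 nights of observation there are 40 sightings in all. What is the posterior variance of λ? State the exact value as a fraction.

4/13

Total count 40 over total exposure 6 nights.
Conjugate update: add total count to the shape and total exposure to the rate, giving Gamma(52, 13).
Posterior variance = α'/β'² = 52/169 = 4/13.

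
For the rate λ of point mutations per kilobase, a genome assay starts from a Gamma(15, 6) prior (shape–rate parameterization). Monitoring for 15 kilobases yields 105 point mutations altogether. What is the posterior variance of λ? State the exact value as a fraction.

40/147

Total count 105 over total exposure 15 kilobases.
Gamma(α, β) with Poisson data over total exposure Σt gives posterior Gamma(α+Σx, β+Σt) = Gamma(120, 21).
Posterior variance = α'/β'² = 120/441 = 40/147.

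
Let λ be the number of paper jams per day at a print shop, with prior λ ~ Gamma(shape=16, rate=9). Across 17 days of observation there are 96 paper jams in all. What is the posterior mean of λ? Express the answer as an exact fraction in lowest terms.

Total count 96 over total exposure 17 days.
Gamma(α, β) with Poisson data over total exposure Σt gives posterior Gamma(α+Σx, β+Σt) = Gamma(112, 26).
Posterior mean = α'/β' = 112/26 = 56/13.

56/13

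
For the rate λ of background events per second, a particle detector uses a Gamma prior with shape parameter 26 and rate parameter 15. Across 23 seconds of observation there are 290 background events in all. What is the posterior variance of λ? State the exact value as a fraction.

Total count 290 over total exposure 23 seconds.
The Gamma prior is conjugate for the Poisson rate, so λ | data ~ Gamma(26+290, 15+23) = Gamma(316, 38).
Posterior variance = α'/β'² = 316/1444 = 79/361.

79/361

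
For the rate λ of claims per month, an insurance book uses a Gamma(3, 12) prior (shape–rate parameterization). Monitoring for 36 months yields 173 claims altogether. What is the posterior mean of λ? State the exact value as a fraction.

Total count 173 over total exposure 36 months.
By Gamma–Poisson conjugacy, the posterior is Gamma(α + Σx, β + Σt) = Gamma(3 + 173, 12 + 36) = Gamma(176, 48).
Posterior mean = α'/β' = 176/48 = 11/3.

11/3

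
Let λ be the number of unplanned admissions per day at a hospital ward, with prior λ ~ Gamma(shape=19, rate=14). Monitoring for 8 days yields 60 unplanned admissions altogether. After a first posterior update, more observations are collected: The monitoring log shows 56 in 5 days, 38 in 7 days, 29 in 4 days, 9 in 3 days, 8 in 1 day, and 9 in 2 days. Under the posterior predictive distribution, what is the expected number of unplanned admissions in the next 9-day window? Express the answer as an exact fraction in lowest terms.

Total count 60 over total exposure 8 days.
After the first batch: Gamma(19 + 60, 14 + 8) = Gamma(79, 22).
Total count: 56 + 38 + 29 + 9 + 8 + 9 = 149.
Total exposure: 5 + 7 + 4 + 3 + 1 + 2 = 22 days.
After the second batch: Gamma(79 + 149, 22 + 22) = Gamma(228, 44).
Predictive mean over a 9-day window = T·E[λ|data] = 9·228/44 = 513/11.

513/11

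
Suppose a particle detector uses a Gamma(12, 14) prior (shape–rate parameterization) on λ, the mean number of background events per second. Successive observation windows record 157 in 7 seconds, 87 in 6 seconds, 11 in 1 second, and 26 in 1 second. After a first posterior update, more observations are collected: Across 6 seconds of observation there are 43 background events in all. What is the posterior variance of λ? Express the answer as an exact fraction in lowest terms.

48/175

Total count: 157 + 87 + 11 + 26 = 281.
Total exposure: 7 + 6 + 1 + 1 = 15 seconds.
After the first batch: Gamma(12 + 281, 14 + 15) = Gamma(293, 29).
Total count 43 over total exposure 6 seconds.
After the second batch: Gamma(293 + 43, 29 + 6) = Gamma(336, 35).
Posterior variance = α'/β'² = 336/1225 = 48/175.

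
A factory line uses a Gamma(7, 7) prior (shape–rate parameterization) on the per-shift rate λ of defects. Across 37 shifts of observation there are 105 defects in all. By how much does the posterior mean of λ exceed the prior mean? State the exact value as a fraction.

17/11

Total count 105 over total exposure 37 shifts.
Gamma(α, β) with Poisson data over total exposure Σt gives posterior Gamma(α+Σx, β+Σt) = Gamma(112, 44).
Posterior mean = 112/44 = 28/11; prior mean = 7/7 = 1. Difference = 28/11 − 1 = 17/11.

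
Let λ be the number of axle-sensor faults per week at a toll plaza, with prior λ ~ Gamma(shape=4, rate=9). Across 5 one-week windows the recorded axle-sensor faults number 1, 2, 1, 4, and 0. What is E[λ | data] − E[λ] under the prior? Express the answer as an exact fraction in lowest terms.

Total count: 1 + 2 + 1 + 4 + 0 = 8.
Total exposure: 5 weeks.
Conjugate update: add total count to the shape and total exposure to the rate, giving Gamma(12, 14).
Posterior mean = 12/14 = 6/7; prior mean = 4/9 = 4/9. Difference = 6/7 − 4/9 = 26/63.

26/63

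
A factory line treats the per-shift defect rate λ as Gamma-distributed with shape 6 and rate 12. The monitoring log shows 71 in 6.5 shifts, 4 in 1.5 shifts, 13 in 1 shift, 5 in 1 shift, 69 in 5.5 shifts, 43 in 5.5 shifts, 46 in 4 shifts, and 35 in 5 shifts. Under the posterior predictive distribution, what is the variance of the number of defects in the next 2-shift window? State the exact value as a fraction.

Total count: 71 + 4 + 13 + 5 + 69 + 43 + 46 + 35 = 286.
Total exposure: 6.5 + 1.5 + 1 + 1 + 5.5 + 5.5 + 4 + 5 = 30 shifts.
Conjugate update: add total count to the shape and total exposure to the rate, giving Gamma(292, 42).
The posterior predictive for a window of length T is Negative Binomial with variance T·α'·(β'+T)/β'² = 2·292·44/1764 = 6424/441.

6424/441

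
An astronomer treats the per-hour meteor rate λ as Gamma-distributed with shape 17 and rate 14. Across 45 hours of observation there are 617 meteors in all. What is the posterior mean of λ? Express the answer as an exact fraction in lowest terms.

Total count 617 over total exposure 45 hours.
By Gamma–Poisson conjugacy, the posterior is Gamma(α + Σx, β + Σt) = Gamma(17 + 617, 14 + 45) = Gamma(634, 59).
Posterior mean = α'/β' = 634/59.

634/59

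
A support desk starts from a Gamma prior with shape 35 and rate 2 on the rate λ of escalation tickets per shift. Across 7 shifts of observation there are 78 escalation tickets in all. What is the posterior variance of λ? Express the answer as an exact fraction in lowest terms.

113/81

Total count 78 over total exposure 7 shifts.
Gamma(α, β) with Poisson data over total exposure Σt gives posterior Gamma(α+Σx, β+Σt) = Gamma(113, 9).
Posterior variance = α'/β'² = 113/81.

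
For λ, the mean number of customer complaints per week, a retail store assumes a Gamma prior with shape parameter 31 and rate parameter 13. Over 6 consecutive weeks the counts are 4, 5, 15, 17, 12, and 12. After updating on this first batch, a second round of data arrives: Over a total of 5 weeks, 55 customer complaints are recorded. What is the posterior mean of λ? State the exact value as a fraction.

Total count: 4 + 5 + 15 + 17 + 12 + 12 = 65.
Total exposure: 6 weeks.
After the first batch: Gamma(31 + 65, 13 + 6) = Gamma(96, 19).
Total count 55 over total exposure 5 weeks.
After the second batch: Gamma(96 + 55, 19 + 5) = Gamma(151, 24).
Posterior mean = α'/β' = 151/24.

151/24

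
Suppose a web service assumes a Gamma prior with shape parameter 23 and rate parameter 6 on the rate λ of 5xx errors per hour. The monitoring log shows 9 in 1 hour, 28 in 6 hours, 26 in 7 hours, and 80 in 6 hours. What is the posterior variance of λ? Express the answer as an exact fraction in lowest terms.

Total count: 9 + 28 + 26 + 80 = 143.
Total exposure: 1 + 6 + 7 + 6 = 20 hours.
The Gamma prior is conjugate for the Poisson rate, so λ | data ~ Gamma(23+143, 6+20) = Gamma(166, 26).
Posterior variance = α'/β'² = 166/676 = 83/338.

83/338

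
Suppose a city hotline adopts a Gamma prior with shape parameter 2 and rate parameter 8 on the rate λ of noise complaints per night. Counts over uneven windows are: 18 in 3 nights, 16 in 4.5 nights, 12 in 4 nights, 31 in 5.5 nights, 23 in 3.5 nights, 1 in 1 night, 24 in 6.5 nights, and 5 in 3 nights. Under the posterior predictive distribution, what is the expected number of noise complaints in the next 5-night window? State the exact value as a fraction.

Total count: 18 + 16 + 12 + 31 + 23 + 1 + 24 + 5 = 130.
Total exposure: 3 + 4.5 + 4 + 5.5 + 3.5 + 1 + 6.5 + 3 = 31 nights.
By Gamma–Poisson conjugacy, the posterior is Gamma(α + Σx, β + Σt) = Gamma(2 + 130, 8 + 31) = Gamma(132, 39).
Predictive mean over a 5-night window = T·E[λ|data] = 5·132/39 = 220/13.

220/13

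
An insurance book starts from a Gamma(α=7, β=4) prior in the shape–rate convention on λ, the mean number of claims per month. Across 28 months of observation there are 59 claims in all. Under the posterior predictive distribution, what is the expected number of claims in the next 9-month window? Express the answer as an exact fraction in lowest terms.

Total count 59 over total exposure 28 months.
By Gamma–Poisson conjugacy, the posterior is Gamma(α + Σx, β + Σt) = Gamma(7 + 59, 4 + 28) = Gamma(66, 32).
Predictive mean over a 9-month window = T·E[λ|data] = 9·66/32 = 297/16.

297/16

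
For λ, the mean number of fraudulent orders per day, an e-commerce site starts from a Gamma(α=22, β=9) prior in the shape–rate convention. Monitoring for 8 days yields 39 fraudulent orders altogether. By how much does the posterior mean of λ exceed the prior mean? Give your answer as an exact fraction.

175/153

Total count 39 over total exposure 8 days.
The Gamma prior is conjugate for the Poisson rate, so λ | data ~ Gamma(22+39, 9+8) = Gamma(61, 17).
Posterior mean = 61/17 = 61/17; prior mean = 22/9 = 22/9. Difference = 61/17 − 22/9 = 175/153.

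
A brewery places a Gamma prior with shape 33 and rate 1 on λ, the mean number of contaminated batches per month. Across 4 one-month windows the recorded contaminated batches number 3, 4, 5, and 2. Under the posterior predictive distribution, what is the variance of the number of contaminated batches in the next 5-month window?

94

Total count: 3 + 4 + 5 + 2 = 14.
Total exposure: 4 months.
The Gamma prior is conjugate for the Poisson rate, so λ | data ~ Gamma(33+14, 1+4) = Gamma(47, 5).
The posterior predictive for a window of length T is Negative Binomial with variance T·α'·(β'+T)/β'² = 5·47·10/25 = 94.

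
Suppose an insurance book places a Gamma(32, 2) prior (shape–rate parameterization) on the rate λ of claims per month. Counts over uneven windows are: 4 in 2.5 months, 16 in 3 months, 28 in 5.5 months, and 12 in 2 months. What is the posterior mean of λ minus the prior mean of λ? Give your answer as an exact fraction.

-148/15

Total count: 4 + 16 + 28 + 12 = 60.
Total exposure: 2.5 + 3 + 5.5 + 2 = 13 months.
Gamma(α, β) with Poisson data over total exposure Σt gives posterior Gamma(α+Σx, β+Σt) = Gamma(92, 15).
Posterior mean = 92/15 = 92/15; prior mean = 32/2 = 16. Difference = 92/15 − 16 = -148/15.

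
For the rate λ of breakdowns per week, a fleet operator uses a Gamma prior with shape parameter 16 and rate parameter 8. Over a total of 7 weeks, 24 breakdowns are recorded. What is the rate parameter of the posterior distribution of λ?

Total count 24 over total exposure 7 weeks.
Posterior: α' = 16 + 24 = 40, β' = 8 + 7 = 15.

15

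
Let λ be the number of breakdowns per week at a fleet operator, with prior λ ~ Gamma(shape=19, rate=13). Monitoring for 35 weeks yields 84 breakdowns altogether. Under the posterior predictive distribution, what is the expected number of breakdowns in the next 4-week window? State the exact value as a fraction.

Total count 84 over total exposure 35 weeks.
Gamma(α, β) with Poisson data over total exposure Σt gives posterior Gamma(α+Σx, β+Σt) = Gamma(103, 48).
Predictive mean over a 4-week window = T·E[λ|data] = 4·103/48 = 103/12.

103/12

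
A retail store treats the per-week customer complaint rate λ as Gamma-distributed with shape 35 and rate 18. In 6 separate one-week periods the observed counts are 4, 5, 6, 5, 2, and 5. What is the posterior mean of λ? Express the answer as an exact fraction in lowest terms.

31/12

Total count: 4 + 5 + 6 + 5 + 2 + 5 = 27.
Total exposure: 6 weeks.
Conjugate update: add total count to the shape and total exposure to the rate, giving Gamma(62, 24).
Posterior mean = α'/β' = 62/24 = 31/12.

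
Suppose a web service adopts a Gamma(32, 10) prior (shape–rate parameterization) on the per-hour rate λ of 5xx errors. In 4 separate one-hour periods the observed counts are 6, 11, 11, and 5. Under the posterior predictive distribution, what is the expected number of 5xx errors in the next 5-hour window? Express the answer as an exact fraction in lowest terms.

325/14

Total count: 6 + 11 + 11 + 5 = 33.
Total exposure: 4 hours.
By Gamma–Poisson conjugacy, the posterior is Gamma(α + Σx, β + Σt) = Gamma(32 + 33, 10 + 4) = Gamma(65, 14).
Predictive mean over a 5-hour window = T·E[λ|data] = 5·65/14 = 325/14.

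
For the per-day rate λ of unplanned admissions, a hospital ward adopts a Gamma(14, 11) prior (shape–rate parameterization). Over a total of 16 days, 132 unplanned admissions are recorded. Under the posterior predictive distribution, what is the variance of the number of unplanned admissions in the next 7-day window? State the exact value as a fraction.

Total count 132 over total exposure 16 days.
The Gamma prior is conjugate for the Poisson rate, so λ | data ~ Gamma(14+132, 11+16) = Gamma(146, 27).
The posterior predictive for a window of length T is Negative Binomial with variance T·α'·(β'+T)/β'² = 7·146·34/729 = 34748/729.

34748/729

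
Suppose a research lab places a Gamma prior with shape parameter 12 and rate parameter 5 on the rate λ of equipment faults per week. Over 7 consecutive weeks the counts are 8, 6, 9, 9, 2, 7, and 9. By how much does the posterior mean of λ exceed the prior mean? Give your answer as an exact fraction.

83/30

Total count: 8 + 6 + 9 + 9 + 2 + 7 + 9 = 50.
Total exposure: 7 weeks.
By Gamma–Poisson conjugacy, the posterior is Gamma(α + Σx, β + Σt) = Gamma(12 + 50, 5 + 7) = Gamma(62, 12).
Posterior mean = 62/12 = 31/6; prior mean = 12/5 = 12/5. Difference = 31/6 − 12/5 = 83/30.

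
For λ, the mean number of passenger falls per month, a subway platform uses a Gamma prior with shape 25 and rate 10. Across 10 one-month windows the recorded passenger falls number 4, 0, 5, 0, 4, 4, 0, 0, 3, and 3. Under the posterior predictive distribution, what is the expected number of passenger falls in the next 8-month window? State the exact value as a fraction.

96/5

Total count: 4 + 0 + 5 + 0 + 4 + 4 + 0 + 0 + 3 + 3 = 23.
Total exposure: 10 months.
Posterior: α' = 25 + 23 = 48, β' = 10 + 10 = 20.
Predictive mean over an 8-month window = T·E[λ|data] = 8·48/20 = 96/5.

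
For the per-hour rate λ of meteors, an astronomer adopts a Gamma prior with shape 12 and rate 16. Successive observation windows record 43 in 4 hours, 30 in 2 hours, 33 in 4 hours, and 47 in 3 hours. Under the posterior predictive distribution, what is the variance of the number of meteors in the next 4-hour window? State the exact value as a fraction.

Total count: 43 + 30 + 33 + 47 = 153.
Total exposure: 4 + 2 + 4 + 3 = 13 hours.
Gamma(α, β) with Poisson data over total exposure Σt gives posterior Gamma(α+Σx, β+Σt) = Gamma(165, 29).
The posterior predictive for a window of length T is Negative Binomial with variance T·α'·(β'+T)/β'² = 4·165·33/841 = 21780/841.

21780/841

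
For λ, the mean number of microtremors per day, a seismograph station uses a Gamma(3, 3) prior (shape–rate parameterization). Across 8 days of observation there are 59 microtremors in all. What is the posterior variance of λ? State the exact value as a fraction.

Total count 59 over total exposure 8 days.
Gamma(α, β) with Poisson data over total exposure Σt gives posterior Gamma(α+Σx, β+Σt) = Gamma(62, 11).
Posterior variance = α'/β'² = 62/121.

62/121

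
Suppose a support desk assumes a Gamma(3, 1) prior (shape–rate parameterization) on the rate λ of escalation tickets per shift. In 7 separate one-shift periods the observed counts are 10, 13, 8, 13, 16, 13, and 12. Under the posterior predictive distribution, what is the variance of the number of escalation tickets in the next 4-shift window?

Total count: 10 + 13 + 8 + 13 + 16 + 13 + 12 = 85.
Total exposure: 7 shifts.
Conjugate update: add total count to the shape and total exposure to the rate, giving Gamma(88, 8).
The posterior predictive for a window of length T is Negative Binomial with variance T·α'·(β'+T)/β'² = 4·88·12/64 = 66.

66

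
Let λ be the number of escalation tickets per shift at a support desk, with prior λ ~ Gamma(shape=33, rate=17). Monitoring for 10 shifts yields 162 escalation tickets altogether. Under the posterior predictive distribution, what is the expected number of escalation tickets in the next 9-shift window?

65

Total count 162 over total exposure 10 shifts.
The Gamma prior is conjugate for the Poisson rate, so λ | data ~ Gamma(33+162, 17+10) = Gamma(195, 27).
Predictive mean over a 9-shift window = T·E[λ|data] = 9·195/27 = 65.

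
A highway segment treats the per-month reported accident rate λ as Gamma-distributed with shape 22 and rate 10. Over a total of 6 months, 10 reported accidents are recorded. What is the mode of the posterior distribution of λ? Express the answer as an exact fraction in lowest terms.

31/16

Total count 10 over total exposure 6 months.
Gamma(α, β) with Poisson data over total exposure Σt gives posterior Gamma(α+Σx, β+Σt) = Gamma(32, 16).
Posterior mode = (α'−1)/β' = 31/16.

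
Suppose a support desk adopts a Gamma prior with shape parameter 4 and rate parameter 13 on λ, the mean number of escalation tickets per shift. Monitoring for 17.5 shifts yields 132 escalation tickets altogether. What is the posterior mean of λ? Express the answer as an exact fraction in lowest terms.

272/61

Total count 132 over total exposure 17.5 shifts.
Posterior: α' = 4 + 132 = 136, β' = 13 + 17.5 = 61/2.
Posterior mean = α'/β' = 136/(61/2) = 272/61.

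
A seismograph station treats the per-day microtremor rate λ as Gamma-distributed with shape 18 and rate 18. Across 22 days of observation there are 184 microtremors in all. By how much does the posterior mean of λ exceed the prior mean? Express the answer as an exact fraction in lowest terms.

Total count 184 over total exposure 22 days.
Posterior: α' = 18 + 184 = 202, β' = 18 + 22 = 40.
Posterior mean = 202/40 = 101/20; prior mean = 18/18 = 1. Difference = 101/20 − 1 = 81/20.

81/20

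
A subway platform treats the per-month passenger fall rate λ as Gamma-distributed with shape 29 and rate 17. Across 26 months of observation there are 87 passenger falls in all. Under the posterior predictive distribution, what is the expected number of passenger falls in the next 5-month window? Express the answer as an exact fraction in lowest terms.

Total count 87 over total exposure 26 months.
Conjugate update: add total count to the shape and total exposure to the rate, giving Gamma(116, 43).
Predictive mean over a 5-month window = T·E[λ|data] = 5·116/43 = 580/43.

580/43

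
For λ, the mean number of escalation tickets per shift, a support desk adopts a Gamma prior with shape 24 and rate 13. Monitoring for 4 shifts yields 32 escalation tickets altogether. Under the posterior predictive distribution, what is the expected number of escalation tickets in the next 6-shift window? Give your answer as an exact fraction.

Total count 32 over total exposure 4 shifts.
Gamma(α, β) with Poisson data over total exposure Σt gives posterior Gamma(α+Σx, β+Σt) = Gamma(56, 17).
Predictive mean over a 6-shift window = T·E[λ|data] = 6·56/17 = 336/17.

336/17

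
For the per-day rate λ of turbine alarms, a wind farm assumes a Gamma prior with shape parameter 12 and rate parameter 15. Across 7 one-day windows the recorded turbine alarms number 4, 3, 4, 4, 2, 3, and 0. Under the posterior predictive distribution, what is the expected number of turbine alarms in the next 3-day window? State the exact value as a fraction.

48/11

Total count: 4 + 3 + 4 + 4 + 2 + 3 + 0 = 20.
Total exposure: 7 days.
Conjugate update: add total count to the shape and total exposure to the rate, giving Gamma(32, 22).
Predictive mean over a 3-day window = T·E[λ|data] = 3·32/22 = 48/11.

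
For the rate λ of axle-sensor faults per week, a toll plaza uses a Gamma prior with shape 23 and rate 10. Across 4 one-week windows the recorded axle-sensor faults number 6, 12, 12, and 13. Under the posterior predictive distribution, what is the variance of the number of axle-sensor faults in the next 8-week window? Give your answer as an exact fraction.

Total count: 6 + 12 + 12 + 13 = 43.
Total exposure: 4 weeks.
Conjugate update: add total count to the shape and total exposure to the rate, giving Gamma(66, 14).
The posterior predictive for a window of length T is Negative Binomial with variance T·α'·(β'+T)/β'² = 8·66·22/196 = 2904/49.

2904/49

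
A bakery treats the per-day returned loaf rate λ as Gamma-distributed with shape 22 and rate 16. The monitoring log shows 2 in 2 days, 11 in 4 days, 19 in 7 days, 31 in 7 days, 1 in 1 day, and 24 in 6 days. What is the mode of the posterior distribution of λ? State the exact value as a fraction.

Total count: 2 + 11 + 19 + 31 + 1 + 24 = 88.
Total exposure: 2 + 4 + 7 + 7 + 1 + 6 = 27 days.
Gamma(α, β) with Poisson data over total exposure Σt gives posterior Gamma(α+Σx, β+Σt) = Gamma(110, 43).
Posterior mode = (α'−1)/β' = 109/43.

109/43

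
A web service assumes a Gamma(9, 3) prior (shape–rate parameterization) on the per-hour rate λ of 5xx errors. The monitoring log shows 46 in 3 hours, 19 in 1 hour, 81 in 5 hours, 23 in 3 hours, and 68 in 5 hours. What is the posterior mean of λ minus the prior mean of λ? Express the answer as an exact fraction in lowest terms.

Total count: 46 + 19 + 81 + 23 + 68 = 237.
Total exposure: 3 + 1 + 5 + 3 + 5 = 17 hours.
The Gamma prior is conjugate for the Poisson rate, so λ | data ~ Gamma(9+237, 3+17) = Gamma(246, 20).
Posterior mean = 246/20 = 123/10; prior mean = 9/3 = 3. Difference = 123/10 − 3 = 93/10.

93/10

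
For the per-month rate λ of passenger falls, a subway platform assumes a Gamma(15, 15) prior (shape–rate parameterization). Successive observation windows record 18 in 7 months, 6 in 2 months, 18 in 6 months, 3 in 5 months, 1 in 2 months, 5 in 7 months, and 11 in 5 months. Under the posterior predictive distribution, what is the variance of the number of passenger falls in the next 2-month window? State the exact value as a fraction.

Total count: 18 + 6 + 18 + 3 + 1 + 5 + 11 = 62.
Total exposure: 7 + 2 + 6 + 5 + 2 + 7 + 5 = 34 months.
Conjugate update: add total count to the shape and total exposure to the rate, giving Gamma(77, 49).
The posterior predictive for a window of length T is Negative Binomial with variance T·α'·(β'+T)/β'² = 2·77·51/2401 = 1122/343.

1122/343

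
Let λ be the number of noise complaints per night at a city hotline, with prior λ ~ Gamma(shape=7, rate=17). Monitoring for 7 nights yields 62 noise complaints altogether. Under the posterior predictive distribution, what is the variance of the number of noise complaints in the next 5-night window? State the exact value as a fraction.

Total count 62 over total exposure 7 nights.
The Gamma prior is conjugate for the Poisson rate, so λ | data ~ Gamma(7+62, 17+7) = Gamma(69, 24).
The posterior predictive for a window of length T is Negative Binomial with variance T·α'·(β'+T)/β'² = 5·69·29/576 = 3335/192.

3335/192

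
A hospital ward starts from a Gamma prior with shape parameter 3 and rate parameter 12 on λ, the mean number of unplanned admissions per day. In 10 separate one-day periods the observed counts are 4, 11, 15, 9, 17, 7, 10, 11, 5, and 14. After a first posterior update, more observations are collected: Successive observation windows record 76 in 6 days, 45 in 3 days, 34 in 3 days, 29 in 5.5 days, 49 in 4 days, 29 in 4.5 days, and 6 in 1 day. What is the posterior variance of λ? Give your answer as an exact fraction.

Total count: 4 + 11 + 15 + 9 + 17 + 7 + 10 + 11 + 5 + 14 = 103.
Total exposure: 10 days.
After the first batch: Gamma(3 + 103, 12 + 10) = Gamma(106, 22).
Total count: 76 + 45 + 34 + 29 + 49 + 29 + 6 = 268.
Total exposure: 6 + 3 + 3 + 5.5 + 4 + 4.5 + 1 = 27 days.
After the second batch: Gamma(106 + 268, 22 + 27) = Gamma(374, 49).
Posterior variance = α'/β'² = 374/2401.

374/2401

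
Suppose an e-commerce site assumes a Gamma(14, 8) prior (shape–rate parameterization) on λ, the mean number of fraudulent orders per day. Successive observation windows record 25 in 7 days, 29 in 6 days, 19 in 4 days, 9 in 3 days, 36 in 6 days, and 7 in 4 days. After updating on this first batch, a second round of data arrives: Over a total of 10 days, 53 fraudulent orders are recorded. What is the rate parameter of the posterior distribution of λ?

Total count: 25 + 29 + 19 + 9 + 36 + 7 = 125.
Total exposure: 7 + 6 + 4 + 3 + 6 + 4 = 30 days.
After the first batch: Gamma(14 + 125, 8 + 30) = Gamma(139, 38).
Total count 53 over total exposure 10 days.
After the second batch: Gamma(139 + 53, 38 + 10) = Gamma(192, 48).

48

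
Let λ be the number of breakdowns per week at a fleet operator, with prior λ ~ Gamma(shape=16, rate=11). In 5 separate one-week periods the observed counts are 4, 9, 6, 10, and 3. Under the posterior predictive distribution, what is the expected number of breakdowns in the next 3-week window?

9

Total count: 4 + 9 + 6 + 10 + 3 = 32.
Total exposure: 5 weeks.
Posterior: α' = 16 + 32 = 48, β' = 11 + 5 = 16.
Predictive mean over a 3-week window = T·E[λ|data] = 3·48/16 = 9.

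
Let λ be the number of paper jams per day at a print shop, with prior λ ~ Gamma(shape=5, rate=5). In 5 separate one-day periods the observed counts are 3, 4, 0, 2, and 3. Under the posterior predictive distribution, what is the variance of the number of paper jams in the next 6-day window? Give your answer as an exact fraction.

Total count: 3 + 4 + 0 + 2 + 3 = 12.
Total exposure: 5 days.
Gamma(α, β) with Poisson data over total exposure Σt gives posterior Gamma(α+Σx, β+Σt) = Gamma(17, 10).
The posterior predictive for a window of length T is Negative Binomial with variance T·α'·(β'+T)/β'² = 6·17·16/100 = 408/25.

408/25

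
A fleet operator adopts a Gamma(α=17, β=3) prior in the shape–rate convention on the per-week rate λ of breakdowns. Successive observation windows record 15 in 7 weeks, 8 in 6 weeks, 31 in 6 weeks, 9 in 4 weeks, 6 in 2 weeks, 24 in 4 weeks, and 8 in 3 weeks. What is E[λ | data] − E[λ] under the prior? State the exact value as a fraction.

Total count: 15 + 8 + 31 + 9 + 6 + 24 + 8 = 101.
Total exposure: 7 + 6 + 6 + 4 + 2 + 4 + 3 = 32 weeks.
The Gamma prior is conjugate for the Poisson rate, so λ | data ~ Gamma(17+101, 3+32) = Gamma(118, 35).
Posterior mean = 118/35 = 118/35; prior mean = 17/3 = 17/3. Difference = 118/35 − 17/3 = -241/105.

-241/105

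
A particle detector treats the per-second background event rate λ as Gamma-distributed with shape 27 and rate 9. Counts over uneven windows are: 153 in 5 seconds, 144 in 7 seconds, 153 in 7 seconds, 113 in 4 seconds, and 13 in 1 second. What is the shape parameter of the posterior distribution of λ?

603

Total count: 153 + 144 + 153 + 113 + 13 = 576.
Total exposure: 5 + 7 + 7 + 4 + 1 = 24 seconds.
The Gamma prior is conjugate for the Poisson rate, so λ | data ~ Gamma(27+576, 9+24) = Gamma(603, 33).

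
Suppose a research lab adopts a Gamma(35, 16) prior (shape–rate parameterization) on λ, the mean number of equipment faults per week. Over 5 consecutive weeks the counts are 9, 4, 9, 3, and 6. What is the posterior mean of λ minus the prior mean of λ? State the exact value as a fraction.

Total count: 9 + 4 + 9 + 3 + 6 = 31.
Total exposure: 5 weeks.
Gamma(α, β) with Poisson data over total exposure Σt gives posterior Gamma(α+Σx, β+Σt) = Gamma(66, 21).
Posterior mean = 66/21 = 22/7; prior mean = 35/16 = 35/16. Difference = 22/7 − 35/16 = 107/112.

107/112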